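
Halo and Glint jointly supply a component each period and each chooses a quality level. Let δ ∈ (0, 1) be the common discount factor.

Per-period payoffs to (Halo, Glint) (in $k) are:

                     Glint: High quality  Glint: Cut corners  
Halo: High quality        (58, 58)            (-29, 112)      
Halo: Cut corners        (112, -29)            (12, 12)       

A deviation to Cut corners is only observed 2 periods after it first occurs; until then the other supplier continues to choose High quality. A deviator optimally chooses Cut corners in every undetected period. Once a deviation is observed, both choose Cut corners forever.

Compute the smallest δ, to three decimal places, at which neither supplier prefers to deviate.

0.735

A deviator earns 112 for 2 periods, then 12 forever; cooperating earns 58 forever. Multiplying the IC by (1−δ):
58 ≥ 112(1−δ^2) + 12δ^2, so 100·δ^2 ≥ 54 and δ^2 ≥ 27/50.
δ ≥ (27/50)^(1/2) ≈ 0.735.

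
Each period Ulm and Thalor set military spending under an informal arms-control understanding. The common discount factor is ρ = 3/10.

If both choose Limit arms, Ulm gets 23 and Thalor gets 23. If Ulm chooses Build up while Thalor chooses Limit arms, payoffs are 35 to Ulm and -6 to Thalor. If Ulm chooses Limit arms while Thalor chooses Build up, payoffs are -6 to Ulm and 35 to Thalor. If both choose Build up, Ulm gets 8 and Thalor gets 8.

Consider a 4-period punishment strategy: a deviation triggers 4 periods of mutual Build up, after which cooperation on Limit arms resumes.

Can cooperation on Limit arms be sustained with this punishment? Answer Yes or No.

No

IC: ρ+…+ρ^4 ≥ (35−23)/(23−8) = 4/5.
At ρ = 3/10: partial sum = 0.4251 < 0.8000. Cooperation not sustainable.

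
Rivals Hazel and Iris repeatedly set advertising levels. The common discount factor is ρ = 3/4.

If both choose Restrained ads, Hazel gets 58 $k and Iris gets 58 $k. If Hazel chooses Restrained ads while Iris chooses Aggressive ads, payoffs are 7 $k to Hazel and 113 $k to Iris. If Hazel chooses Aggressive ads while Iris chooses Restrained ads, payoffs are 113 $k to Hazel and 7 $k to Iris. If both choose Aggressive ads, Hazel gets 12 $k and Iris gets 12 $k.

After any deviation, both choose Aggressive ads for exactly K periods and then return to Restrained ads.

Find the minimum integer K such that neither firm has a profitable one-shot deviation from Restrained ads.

Need Σ_{k=1}^{K} ρ^k ≥ (113−58)/(58−12) = 1.1957 at ρ = 3/4.
At K = 1 the sum is 0.7500 < 1.1957; at K = 2 it is 1.3125 ≥ 1.1957.
So the minimum punishment length is K = 2.

2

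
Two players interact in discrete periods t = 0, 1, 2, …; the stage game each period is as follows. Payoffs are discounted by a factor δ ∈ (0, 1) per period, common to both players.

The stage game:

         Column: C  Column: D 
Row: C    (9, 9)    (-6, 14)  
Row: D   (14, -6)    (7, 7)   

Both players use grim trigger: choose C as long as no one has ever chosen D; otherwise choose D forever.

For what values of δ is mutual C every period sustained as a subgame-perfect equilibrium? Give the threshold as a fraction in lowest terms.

Under grim trigger the critical discount factor is (T−C)/(T−P) with T = 14, C = 9, P = 7.
δ* = (14−9)/(14−7) = 5/7.

5/7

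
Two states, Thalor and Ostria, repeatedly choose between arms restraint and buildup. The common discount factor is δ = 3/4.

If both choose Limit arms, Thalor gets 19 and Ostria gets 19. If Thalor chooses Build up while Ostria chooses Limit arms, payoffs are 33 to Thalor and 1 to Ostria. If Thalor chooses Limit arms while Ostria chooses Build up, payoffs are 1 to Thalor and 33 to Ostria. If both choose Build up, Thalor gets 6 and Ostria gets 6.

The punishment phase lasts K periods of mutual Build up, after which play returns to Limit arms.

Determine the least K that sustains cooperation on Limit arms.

2

Need Σ_{k=1}^{K} δ^k ≥ (33−19)/(19−6) = 1.0769 at δ = 3/4.
At K = 1 the sum is 0.7500 < 1.0769; at K = 2 it is 1.3125 ≥ 1.0769.
So the minimum punishment length is K = 2.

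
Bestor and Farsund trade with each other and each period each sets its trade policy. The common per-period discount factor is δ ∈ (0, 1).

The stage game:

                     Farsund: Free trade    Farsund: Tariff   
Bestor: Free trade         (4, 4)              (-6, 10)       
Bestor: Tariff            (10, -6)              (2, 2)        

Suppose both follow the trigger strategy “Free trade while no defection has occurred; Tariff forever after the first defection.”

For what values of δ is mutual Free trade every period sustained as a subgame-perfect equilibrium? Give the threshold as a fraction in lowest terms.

3/4

Under grim trigger the critical discount factor is (T−C)/(T−P) with T = 10, C = 4, P = 2.
δ* = (10−4)/(10−2) = 6/8 = 3/4.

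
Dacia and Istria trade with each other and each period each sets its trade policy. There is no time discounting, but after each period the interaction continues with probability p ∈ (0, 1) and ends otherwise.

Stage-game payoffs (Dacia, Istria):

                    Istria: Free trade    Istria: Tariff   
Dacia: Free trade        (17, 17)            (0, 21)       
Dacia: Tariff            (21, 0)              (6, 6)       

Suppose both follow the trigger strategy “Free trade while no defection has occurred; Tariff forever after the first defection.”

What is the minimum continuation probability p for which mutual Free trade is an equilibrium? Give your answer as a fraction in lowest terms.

4/15

With no time discounting, the continuation probability p plays the role of the discount factor.
Grim-trigger IC: 17/(1−p) ≥ 21 + 6p/(1−p) ⇒ p ≥ (21−17)/(21−6) = 4/15.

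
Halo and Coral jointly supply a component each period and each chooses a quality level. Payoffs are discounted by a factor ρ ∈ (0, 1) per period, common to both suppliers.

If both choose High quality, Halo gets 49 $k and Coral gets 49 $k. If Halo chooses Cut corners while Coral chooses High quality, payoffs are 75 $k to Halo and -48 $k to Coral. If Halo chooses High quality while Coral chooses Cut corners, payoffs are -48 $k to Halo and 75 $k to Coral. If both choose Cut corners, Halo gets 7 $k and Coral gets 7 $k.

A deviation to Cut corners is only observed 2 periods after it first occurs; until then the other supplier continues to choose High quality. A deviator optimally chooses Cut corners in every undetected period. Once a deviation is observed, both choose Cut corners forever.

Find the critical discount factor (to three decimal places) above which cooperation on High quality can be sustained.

0.618

A deviator earns 75 for 2 periods, then 7 forever; cooperating earns 49 forever. Multiplying the IC by (1−ρ):
49 ≥ 75(1−ρ^2) + 7ρ^2, so 68·ρ^2 ≥ 26 and ρ^2 ≥ 13/34.
ρ ≥ (13/34)^(1/2) ≈ 0.618.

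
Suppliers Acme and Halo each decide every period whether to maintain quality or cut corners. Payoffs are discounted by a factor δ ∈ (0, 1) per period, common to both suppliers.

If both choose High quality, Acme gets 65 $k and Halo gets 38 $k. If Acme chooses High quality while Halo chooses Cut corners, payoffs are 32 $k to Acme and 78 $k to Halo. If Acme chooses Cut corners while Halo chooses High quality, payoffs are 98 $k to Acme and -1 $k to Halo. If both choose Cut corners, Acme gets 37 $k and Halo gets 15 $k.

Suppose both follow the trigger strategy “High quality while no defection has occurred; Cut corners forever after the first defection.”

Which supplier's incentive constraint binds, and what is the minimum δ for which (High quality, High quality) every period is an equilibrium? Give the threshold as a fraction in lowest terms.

Halo; δ ≥ 40/63

Acme's threshold: (98−65)/(98−37) = 33/61.
Halo's threshold: (78−38)/(78−15) = 40/63.
33/61 < 40/63, so Halo binds and δ* = 40/63.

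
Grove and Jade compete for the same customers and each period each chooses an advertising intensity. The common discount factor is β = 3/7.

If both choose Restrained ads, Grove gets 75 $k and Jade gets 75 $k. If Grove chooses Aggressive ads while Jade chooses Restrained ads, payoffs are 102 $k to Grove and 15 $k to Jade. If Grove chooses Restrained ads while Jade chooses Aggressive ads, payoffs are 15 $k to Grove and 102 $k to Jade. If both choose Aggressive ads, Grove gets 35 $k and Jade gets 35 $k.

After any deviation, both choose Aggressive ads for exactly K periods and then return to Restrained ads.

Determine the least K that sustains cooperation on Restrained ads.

3

Need Σ_{k=1}^{K} β^k ≥ (102−75)/(75−35) = 0.6750 at β = 3/7.
At K = 2 the sum is 0.6122 < 0.6750; at K = 3 it is 0.6910 ≥ 0.6750.
So the minimum punishment length is K = 3.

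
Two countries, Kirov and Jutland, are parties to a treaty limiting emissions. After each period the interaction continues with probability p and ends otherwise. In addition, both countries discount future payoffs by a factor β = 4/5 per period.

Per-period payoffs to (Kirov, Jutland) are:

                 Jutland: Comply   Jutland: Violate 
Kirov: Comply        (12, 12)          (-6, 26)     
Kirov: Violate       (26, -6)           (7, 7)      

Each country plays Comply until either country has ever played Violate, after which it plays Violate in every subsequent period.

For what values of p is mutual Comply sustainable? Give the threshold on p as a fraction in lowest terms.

35/38

With continuation probability p and discount β, the effective per-period discount factor is βp.
Grim-trigger IC: βp ≥ (26−12)/(26−7) = 14/19.
So p ≥ (14/19)/(4/5) = 35/38.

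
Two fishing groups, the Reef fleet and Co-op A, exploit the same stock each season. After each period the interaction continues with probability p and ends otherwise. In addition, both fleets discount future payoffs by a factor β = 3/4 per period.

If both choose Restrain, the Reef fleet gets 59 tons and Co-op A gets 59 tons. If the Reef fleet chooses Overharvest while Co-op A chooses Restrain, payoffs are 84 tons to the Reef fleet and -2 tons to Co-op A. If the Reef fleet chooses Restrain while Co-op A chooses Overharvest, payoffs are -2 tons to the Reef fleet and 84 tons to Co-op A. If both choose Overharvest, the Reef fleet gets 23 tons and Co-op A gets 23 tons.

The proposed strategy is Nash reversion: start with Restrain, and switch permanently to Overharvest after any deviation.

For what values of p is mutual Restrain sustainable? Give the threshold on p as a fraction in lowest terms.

With continuation probability p and discount β, the effective per-period discount factor is βp.
Grim-trigger IC: βp ≥ (84−59)/(84−23) = 25/61.
So p ≥ (25/61)/(3/4) = 100/183.

100/183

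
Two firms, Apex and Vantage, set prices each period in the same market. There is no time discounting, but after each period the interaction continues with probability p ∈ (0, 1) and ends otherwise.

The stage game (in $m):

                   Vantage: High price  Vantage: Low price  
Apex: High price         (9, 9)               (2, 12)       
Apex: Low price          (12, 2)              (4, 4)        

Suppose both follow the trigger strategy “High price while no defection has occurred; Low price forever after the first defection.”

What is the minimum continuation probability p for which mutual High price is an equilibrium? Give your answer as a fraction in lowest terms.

3/8

Expected cooperation value is 9 + p·9 + p²·9 + … = 9/(1−p); deviation gives 12 + p·4/(1−p).
9 ≥ 12(1−p) + 4p ⇒ 8p ≥ 3 ⇒ p ≥ 3/8.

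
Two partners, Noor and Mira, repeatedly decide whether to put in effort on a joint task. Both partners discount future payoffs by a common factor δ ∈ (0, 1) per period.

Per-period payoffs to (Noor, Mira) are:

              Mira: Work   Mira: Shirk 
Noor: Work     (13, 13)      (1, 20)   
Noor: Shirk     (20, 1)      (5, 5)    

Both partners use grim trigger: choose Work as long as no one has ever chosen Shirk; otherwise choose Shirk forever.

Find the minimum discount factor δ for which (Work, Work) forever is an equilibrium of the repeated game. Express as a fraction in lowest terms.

13/(1−δ) ≥ 20 + 5δ/(1−δ)
13 ≥ 20 − 15δ
δ ≥ 7/15.

7/15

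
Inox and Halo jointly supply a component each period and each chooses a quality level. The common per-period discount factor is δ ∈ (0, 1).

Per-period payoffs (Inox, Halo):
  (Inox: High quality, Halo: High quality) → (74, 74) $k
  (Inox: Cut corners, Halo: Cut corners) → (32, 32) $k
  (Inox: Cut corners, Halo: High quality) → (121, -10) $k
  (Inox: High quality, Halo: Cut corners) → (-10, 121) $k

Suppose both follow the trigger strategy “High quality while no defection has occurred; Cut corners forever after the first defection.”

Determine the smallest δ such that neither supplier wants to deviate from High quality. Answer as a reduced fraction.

47/89

74/(1−δ) ≥ 121 + 32δ/(1−δ)
74 ≥ 121 − 89δ
δ ≥ 47/89.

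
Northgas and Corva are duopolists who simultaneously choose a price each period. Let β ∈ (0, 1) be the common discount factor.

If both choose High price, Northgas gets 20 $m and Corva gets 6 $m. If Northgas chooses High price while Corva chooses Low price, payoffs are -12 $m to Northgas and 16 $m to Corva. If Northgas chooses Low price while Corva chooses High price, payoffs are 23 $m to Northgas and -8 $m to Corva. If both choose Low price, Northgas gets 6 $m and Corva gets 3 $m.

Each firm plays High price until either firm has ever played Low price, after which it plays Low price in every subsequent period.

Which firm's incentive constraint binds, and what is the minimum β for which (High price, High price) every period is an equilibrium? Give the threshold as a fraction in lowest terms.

Northgas's threshold: (23−20)/(23−6) = 3/17.
Corva's threshold: (16−6)/(16−3) = 10/13.
3/17 < 10/13, so Corva binds and β* = 10/13.

Corva; β ≥ 10/13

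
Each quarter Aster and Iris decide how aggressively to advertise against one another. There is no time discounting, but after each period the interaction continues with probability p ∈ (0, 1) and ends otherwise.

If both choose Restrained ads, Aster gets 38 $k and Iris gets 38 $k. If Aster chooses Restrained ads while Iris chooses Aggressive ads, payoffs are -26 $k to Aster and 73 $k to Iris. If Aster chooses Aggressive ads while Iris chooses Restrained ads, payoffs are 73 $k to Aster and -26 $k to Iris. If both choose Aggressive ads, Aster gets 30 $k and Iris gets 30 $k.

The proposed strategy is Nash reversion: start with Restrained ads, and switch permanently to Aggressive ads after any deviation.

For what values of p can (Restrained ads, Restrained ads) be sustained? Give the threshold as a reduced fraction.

35/43

Expected cooperation value is 38 + p·38 + p²·38 + … = 38/(1−p); deviation gives 73 + p·30/(1−p).
38 ≥ 73(1−p) + 30p ⇒ 43p ≥ 35 ⇒ p ≥ 35/43.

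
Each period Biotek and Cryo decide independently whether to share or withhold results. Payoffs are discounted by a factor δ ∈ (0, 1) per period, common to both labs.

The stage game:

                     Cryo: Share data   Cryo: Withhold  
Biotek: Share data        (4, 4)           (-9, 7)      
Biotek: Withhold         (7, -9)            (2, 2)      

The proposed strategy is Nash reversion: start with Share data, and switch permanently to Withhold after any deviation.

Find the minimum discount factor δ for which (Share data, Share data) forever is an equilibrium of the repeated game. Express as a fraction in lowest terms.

One-period gain from deviating is 7 − 4 = 3. The loss is 4 − 2 = 2 in every subsequent period, with present value 2·δ/(1−δ).
Deviation is unprofitable when 2·δ/(1−δ) ≥ 3, i.e. δ/(1−δ) ≥ 3/2.
Equivalently δ ≥ 3/(3+2) = 3/5.

3/5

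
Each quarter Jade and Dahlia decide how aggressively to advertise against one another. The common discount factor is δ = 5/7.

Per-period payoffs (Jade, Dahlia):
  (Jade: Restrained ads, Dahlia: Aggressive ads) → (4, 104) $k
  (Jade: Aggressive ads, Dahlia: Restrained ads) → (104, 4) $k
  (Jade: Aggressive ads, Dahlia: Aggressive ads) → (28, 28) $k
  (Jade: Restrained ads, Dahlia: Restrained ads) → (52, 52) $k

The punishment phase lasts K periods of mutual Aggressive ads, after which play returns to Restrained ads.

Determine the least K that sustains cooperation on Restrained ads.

No profitable deviation requires (52−28)(δ+…+δ^K) ≥ 104−52, i.e. δ+…+δ^K ≥ 13/6 ≈ 2.1667.
With δ = 5/7, the partial sums are K=1: 0.7143, K=2: 1.2245, K=3: 1.5889, K=4: 1.8492, K=5: 2.0352, K=6: 2.1680.
K = 6 is the first length at which the sum reaches 2.1667.

6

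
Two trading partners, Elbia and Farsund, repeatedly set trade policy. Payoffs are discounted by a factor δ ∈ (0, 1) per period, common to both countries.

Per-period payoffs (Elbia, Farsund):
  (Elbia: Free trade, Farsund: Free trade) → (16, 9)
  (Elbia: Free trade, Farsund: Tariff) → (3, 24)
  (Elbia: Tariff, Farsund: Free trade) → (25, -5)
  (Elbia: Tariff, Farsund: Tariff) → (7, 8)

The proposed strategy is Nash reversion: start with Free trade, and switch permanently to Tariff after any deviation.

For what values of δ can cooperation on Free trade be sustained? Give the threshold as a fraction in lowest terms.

For Elbia: deviation gain 25−16 = 9, per-period punishment loss 16−7 = 9. IC gives δ ≥ 9/18 = 1/2.
For Farsund: gain 15, loss 1 per period, so δ ≥ 15/16.
The tighter constraint is Farsund's, so cooperation needs δ ≥ 15/16.

15/16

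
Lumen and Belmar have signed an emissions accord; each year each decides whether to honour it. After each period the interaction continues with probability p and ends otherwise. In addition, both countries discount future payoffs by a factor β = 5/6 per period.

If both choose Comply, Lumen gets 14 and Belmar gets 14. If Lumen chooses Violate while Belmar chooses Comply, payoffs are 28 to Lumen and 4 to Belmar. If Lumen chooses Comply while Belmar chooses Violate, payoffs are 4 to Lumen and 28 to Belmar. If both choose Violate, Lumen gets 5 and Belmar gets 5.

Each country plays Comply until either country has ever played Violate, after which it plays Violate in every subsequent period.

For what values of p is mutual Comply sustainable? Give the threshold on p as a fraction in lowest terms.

84/115

Expected continuation weight on next period's payoff is β·p = 5/6·p, which plays the role of the discount factor.
Cooperation requires 5/6·p ≥ (28−14)/(28−5) = 14/23, hence p ≥ 84/115.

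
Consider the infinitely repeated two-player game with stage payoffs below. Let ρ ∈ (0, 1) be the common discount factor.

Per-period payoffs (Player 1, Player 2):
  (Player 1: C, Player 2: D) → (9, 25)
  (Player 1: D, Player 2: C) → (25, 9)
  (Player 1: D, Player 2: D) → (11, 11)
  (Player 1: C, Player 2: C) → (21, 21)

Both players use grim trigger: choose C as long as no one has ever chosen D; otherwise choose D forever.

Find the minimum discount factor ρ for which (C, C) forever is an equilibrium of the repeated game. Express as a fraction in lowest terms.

Under grim trigger the critical discount factor is (T−C)/(T−P) with T = 25, C = 21, P = 11.
ρ* = (25−21)/(25−11) = 4/14 = 2/7.

2/7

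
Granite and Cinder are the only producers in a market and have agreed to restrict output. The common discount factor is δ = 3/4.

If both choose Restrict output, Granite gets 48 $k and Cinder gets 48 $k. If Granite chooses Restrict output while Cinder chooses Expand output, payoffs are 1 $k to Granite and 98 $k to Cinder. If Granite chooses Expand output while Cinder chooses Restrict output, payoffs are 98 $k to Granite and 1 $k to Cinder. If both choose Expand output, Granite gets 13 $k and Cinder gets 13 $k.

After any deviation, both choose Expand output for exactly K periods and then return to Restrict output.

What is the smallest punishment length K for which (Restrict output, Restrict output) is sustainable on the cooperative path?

Need Σ_{k=1}^{K} δ^k ≥ (98−48)/(48−13) = 1.4286 at δ = 3/4.
At K = 2 the sum is 1.3125 < 1.4286; at K = 3 it is 1.7344 ≥ 1.4286.
So the minimum punishment length is K = 3.

3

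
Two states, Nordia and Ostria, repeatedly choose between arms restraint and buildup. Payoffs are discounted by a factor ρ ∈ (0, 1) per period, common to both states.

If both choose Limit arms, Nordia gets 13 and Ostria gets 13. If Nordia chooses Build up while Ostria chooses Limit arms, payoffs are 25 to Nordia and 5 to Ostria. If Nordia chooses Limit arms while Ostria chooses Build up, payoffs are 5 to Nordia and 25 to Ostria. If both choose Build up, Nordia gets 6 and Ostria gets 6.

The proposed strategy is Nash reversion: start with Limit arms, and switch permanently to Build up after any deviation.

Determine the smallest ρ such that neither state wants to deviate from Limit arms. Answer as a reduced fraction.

Cooperation forever yields 13 each period: 13/(1−ρ).
Deviating yields 25 once, then 6 forever: 25 + 6ρ/(1−ρ).
No profitable deviation requires 13/(1−ρ) ≥ 25 + 6ρ/(1−ρ).
Multiplying by (1−ρ): 13 ≥ 25(1−ρ) + 6ρ = 25 − 19ρ.
So 19ρ ≥ 12, i.e. ρ ≥ 12/19.

12/19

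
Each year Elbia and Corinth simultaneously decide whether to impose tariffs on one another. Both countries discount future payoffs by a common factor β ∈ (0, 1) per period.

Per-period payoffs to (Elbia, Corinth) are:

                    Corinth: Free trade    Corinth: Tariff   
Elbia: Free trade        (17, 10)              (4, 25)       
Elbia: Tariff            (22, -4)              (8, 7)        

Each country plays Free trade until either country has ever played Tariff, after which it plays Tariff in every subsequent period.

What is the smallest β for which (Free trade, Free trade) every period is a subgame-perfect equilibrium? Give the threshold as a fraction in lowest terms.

Elbia's threshold: (22−17)/(22−8) = 5/14.
Corinth's threshold: (25−10)/(25−7) = 5/6.
5/14 < 5/6, so Corinth binds and β* = 5/6.

5/6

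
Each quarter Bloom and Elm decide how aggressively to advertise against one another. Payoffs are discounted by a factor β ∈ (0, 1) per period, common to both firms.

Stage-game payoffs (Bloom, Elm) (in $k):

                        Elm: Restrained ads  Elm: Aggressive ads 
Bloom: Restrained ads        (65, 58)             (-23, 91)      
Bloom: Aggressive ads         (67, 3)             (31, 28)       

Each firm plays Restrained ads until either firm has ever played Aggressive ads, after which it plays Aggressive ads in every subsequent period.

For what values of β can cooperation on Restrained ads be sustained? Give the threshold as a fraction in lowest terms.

11/21

Bloom: cooperation gives 65 each period; deviation gives 67 once then 31 forever.
  65/(1−β) ≥ 67 + 31β/(1−β) ⇒ β ≥ 2/36 = 1/18.
Elm: cooperation gives 58 each period; deviation gives 91 once then 28 forever.
  β ≥ 33/63 = 11/21.
Both must hold, so the binding constraint is Elm's: β ≥ 11/21.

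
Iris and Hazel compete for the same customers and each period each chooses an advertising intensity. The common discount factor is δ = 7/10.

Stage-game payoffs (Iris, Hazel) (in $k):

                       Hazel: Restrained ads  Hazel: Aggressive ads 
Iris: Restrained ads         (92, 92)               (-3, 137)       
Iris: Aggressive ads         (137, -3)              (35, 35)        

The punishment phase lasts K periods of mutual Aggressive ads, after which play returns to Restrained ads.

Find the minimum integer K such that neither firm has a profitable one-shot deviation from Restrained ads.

IC: δ(1−δ^K)/(1−δ) ≥ (137−92)/(92−35) = 15/19.
With δ = 7/10: need 1 − δ^K ≥ 15/19·(1−7/10)/(7/10), i.e. δ^K ≤ 0.6617.
Since (7/10)^1 = 0.7000 and (7/10)^2 = 0.4900, the smallest such K is 2.

2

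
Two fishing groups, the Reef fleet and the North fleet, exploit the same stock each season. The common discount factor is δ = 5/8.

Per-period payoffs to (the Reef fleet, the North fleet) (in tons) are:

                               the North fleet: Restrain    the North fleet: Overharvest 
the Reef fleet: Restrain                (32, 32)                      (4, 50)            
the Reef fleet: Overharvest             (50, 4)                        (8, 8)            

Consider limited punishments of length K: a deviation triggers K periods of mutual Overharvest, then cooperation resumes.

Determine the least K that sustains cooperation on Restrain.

No profitable deviation requires (32−8)(δ+…+δ^K) ≥ 50−32, i.e. δ+…+δ^K ≥ 3/4 ≈ 0.7500.
With δ = 5/8, the partial sums are K=1: 0.6250, K=2: 1.0156.
K = 2 is the first length at which the sum reaches 0.7500.

2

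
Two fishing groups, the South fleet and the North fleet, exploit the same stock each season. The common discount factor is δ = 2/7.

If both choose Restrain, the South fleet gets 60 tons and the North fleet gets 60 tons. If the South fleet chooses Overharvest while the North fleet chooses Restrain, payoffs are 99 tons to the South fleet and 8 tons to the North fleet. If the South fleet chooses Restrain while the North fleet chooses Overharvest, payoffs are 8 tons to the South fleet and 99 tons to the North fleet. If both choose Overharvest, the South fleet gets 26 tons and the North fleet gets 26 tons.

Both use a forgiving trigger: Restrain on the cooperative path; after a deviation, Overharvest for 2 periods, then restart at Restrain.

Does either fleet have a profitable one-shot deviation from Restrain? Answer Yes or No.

A one-shot deviation gives 99 now, then 26 for 2 periods, then back to 60.
Gain from deviating: (99−60) today; loss: (60−26) in each of the next 2 periods.
No-deviation condition: (60−26)(δ+…+δ^2) ≥ 99−60, i.e. δ+…+δ^2 ≥ 39/34.
At δ = 2/7: δ+…+δ^2 = 0.3673 < 1.1471.
So cooperation is not sustainable.

Yes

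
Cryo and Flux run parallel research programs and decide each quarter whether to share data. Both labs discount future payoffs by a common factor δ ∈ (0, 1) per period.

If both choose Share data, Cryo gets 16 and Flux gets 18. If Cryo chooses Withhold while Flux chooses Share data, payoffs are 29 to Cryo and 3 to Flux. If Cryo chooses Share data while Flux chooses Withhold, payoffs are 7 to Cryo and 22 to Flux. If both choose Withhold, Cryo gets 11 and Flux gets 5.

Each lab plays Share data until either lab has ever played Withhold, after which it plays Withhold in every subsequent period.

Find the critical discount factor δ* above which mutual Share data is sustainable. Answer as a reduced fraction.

13/18

For Cryo: deviation gain 29−16 = 13, per-period punishment loss 16−11 = 5. IC gives δ ≥ 13/18.
For Flux: gain 4, loss 13 per period, so δ ≥ 4/17.
The tighter constraint is Cryo's, so cooperation needs δ ≥ 13/18.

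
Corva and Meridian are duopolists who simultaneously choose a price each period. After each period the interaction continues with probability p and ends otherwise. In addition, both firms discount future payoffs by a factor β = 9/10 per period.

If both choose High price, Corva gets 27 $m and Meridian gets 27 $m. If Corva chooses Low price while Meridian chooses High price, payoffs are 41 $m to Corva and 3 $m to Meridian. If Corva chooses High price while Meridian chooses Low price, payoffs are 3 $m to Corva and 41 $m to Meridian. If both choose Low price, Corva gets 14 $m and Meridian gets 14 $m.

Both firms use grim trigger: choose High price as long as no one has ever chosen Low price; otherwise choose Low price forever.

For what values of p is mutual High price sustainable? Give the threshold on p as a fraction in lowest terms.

140/243

With continuation probability p and discount β, the effective per-period discount factor is βp.
Grim-trigger IC: βp ≥ (41−27)/(41−14) = 14/27.
So p ≥ (14/27)/(9/10) = 140/243.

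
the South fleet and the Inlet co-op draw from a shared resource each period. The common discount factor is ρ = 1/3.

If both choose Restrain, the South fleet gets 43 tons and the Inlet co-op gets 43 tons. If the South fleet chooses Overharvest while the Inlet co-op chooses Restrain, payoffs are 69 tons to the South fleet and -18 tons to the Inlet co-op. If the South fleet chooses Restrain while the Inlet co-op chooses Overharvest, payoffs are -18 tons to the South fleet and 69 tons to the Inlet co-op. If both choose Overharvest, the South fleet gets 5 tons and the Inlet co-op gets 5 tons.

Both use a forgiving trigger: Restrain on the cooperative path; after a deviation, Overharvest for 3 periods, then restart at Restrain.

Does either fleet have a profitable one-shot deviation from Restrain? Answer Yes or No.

Yes

Comparing payoff streams over the 4 periods until play realigns: cooperate → 43(1+ρ+…+ρ^3); deviate → 69 + 5(ρ+…+ρ^3).
Cooperation is sustained iff (43−5)(ρ+…+ρ^3) ≥ 69−43.
ρ+…+ρ^3 = 1/3·(1−(1/3)^3)/(1−1/3) = 0.4815, and (69−43)/(43−5) = 0.6842.
0.4815 < 0.6842, so cooperation is not sustainable.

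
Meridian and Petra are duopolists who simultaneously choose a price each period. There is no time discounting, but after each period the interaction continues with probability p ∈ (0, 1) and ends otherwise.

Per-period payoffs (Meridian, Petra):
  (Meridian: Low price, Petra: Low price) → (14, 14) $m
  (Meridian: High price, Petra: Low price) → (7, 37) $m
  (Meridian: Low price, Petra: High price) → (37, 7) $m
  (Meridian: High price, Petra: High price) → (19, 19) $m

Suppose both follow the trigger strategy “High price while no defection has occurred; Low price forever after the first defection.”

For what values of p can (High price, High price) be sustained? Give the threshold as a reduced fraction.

Expected cooperation value is 19 + p·19 + p²·19 + … = 19/(1−p); deviation gives 37 + p·14/(1−p).
19 ≥ 37(1−p) + 14p ⇒ 23p ≥ 18 ⇒ p ≥ 18/23.

18/23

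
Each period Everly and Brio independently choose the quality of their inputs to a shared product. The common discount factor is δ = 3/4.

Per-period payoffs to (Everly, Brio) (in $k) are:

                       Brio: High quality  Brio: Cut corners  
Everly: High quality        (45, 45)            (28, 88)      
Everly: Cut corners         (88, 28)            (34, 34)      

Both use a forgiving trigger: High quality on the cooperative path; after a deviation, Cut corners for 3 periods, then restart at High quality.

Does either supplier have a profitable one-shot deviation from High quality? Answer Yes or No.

Yes

Comparing payoff streams over the 4 periods until play realigns: cooperate → 45(1+δ+…+δ^3); deviate → 88 + 34(δ+…+δ^3).
Cooperation is sustained iff (45−34)(δ+…+δ^3) ≥ 88−45.
δ+…+δ^3 = 3/4·(1−(3/4)^3)/(1−3/4) = 1.7344, and (88−45)/(45−34) = 3.9091.
1.7344 < 3.9091, so cooperation is not sustainable.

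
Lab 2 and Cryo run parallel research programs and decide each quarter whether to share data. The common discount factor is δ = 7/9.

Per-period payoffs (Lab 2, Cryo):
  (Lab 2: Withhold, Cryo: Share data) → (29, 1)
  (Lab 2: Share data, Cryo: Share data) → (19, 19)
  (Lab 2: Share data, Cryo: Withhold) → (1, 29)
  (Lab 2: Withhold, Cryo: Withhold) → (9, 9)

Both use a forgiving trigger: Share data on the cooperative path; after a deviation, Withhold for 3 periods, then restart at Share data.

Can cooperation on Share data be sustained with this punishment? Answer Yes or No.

Comparing payoff streams over the 4 periods until play realigns: cooperate → 19(1+δ+…+δ^3); deviate → 29 + 9(δ+…+δ^3).
Cooperation is sustained iff (19−9)(δ+…+δ^3) ≥ 29−19.
δ+…+δ^3 = 7/9·(1−(7/9)^3)/(1−7/9) = 1.8532, and (29−19)/(19−9) = 1.0000.
1.8532 ≥ 1.0000, so cooperation is sustainable.

Yes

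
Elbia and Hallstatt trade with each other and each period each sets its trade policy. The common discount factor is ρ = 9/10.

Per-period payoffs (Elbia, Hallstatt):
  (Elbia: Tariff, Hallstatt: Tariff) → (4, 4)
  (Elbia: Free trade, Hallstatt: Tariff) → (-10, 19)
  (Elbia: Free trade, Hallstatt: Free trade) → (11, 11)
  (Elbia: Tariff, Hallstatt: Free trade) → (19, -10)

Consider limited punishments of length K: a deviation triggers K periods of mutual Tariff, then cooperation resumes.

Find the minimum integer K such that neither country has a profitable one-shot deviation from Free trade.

Need Σ_{k=1}^{K} ρ^k ≥ (19−11)/(11−4) = 1.1429 at ρ = 9/10.
At K = 1 the sum is 0.9000 < 1.1429; at K = 2 it is 1.7100 ≥ 1.1429.
So the minimum punishment length is K = 2.

2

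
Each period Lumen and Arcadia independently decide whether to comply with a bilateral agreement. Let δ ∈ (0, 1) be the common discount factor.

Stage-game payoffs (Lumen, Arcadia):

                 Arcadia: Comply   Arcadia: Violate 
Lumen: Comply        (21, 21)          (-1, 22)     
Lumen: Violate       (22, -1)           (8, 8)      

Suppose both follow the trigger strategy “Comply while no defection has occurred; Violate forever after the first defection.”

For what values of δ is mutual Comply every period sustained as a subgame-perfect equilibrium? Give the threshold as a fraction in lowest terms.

1/14

Under grim trigger the critical discount factor is (T−C)/(T−P) with T = 22, C = 21, P = 8.
δ* = (22−21)/(22−8) = 1/14.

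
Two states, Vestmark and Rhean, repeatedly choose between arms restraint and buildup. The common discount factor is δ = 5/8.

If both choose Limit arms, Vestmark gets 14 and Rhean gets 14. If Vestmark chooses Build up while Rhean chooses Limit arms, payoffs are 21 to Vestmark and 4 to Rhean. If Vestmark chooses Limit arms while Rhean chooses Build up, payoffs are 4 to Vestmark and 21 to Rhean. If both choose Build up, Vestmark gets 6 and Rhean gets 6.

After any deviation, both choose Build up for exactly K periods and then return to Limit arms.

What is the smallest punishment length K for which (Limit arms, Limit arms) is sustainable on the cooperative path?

No profitable deviation requires (14−6)(δ+…+δ^K) ≥ 21−14, i.e. δ+…+δ^K ≥ 7/8 ≈ 0.8750.
With δ = 5/8, the partial sums are K=1: 0.6250, K=2: 1.0156.
K = 2 is the first length at which the sum reaches 0.8750.

2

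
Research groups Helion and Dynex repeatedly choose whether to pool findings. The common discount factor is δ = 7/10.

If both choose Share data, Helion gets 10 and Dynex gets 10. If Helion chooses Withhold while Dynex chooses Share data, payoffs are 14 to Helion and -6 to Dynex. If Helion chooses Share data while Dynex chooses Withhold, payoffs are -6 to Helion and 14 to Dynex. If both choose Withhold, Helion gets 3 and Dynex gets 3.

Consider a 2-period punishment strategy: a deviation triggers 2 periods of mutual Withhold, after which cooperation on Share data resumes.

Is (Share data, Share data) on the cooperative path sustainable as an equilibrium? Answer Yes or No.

Yes

Comparing payoff streams over the 3 periods until play realigns: cooperate → 10(1+δ+…+δ^2); deviate → 14 + 3(δ+…+δ^2).
Cooperation is sustained iff (10−3)(δ+…+δ^2) ≥ 14−10.
δ+…+δ^2 = 7/10·(1−(7/10)^2)/(1−7/10) = 1.1900, and (14−10)/(10−3) = 0.5714.
1.1900 ≥ 0.5714, so cooperation is sustainable.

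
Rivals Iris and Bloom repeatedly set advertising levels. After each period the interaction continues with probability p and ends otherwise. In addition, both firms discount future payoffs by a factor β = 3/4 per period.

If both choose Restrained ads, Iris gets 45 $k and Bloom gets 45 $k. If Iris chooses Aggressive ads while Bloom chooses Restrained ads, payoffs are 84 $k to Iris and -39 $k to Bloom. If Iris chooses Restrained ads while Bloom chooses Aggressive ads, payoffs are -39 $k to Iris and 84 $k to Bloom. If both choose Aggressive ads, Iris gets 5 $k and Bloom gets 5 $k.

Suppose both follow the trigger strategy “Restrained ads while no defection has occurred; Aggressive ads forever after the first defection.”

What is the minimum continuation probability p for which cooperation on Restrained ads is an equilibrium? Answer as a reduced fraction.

With continuation probability p and discount β, the effective per-period discount factor is βp.
Grim-trigger IC: βp ≥ (84−45)/(84−5) = 39/79.
So p ≥ (39/79)/(3/4) = 52/79.

52/79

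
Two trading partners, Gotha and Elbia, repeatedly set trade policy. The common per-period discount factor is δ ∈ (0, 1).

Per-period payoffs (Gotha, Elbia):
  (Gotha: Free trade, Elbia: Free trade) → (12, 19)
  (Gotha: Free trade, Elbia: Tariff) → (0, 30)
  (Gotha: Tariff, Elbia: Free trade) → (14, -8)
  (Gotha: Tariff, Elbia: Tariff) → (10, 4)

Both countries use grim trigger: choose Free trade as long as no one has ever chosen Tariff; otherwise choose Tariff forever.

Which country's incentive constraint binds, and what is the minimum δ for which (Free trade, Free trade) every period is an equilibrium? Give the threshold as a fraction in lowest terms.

For Gotha: deviation gain 14−12 = 2, per-period punishment loss 12−10 = 2. IC gives δ ≥ 2/4 = 1/2.
For Elbia: gain 11, loss 15 per period, so δ ≥ 11/26.
The tighter constraint is Gotha's, so cooperation needs δ ≥ 1/2.

Gotha; δ ≥ 1/2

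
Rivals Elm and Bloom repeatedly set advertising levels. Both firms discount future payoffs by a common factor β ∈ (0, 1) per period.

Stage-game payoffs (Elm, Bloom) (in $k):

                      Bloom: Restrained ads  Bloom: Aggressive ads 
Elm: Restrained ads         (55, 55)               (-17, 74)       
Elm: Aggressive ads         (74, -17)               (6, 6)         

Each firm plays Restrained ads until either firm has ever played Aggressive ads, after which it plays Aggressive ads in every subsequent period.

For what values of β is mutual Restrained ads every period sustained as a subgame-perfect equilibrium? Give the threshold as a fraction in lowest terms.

Cooperation forever yields 55 each period: 55/(1−β).
Deviating yields 74 once, then 6 forever: 74 + 6β/(1−β).
No profitable deviation requires 55/(1−β) ≥ 74 + 6β/(1−β).
Multiplying by (1−β): 55 ≥ 74(1−β) + 6β = 74 − 68β.
So 68β ≥ 19, i.e. β ≥ 19/68.

19/68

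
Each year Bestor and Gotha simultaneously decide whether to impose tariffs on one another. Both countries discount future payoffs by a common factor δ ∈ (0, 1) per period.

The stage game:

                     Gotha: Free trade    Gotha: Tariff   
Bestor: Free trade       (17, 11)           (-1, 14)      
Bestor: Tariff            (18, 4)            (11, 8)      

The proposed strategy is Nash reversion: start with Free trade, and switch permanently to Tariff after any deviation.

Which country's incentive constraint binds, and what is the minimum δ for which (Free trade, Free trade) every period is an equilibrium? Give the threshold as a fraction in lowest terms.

For Bestor: deviation gain 18−17 = 1, per-period punishment loss 17−11 = 6. IC gives δ ≥ 1/7.
For Gotha: gain 3, loss 3 per period, so δ ≥ 3/6 = 1/2.
The tighter constraint is Gotha's, so cooperation needs δ ≥ 1/2.

Gotha; δ ≥ 1/2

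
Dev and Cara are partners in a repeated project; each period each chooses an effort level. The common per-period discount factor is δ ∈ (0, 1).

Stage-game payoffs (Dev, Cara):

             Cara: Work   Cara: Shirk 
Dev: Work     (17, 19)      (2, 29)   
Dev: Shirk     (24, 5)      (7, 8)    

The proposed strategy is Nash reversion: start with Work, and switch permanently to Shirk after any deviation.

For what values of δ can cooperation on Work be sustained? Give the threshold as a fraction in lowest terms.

10/21

Dev's threshold: (24−17)/(24−7) = 7/17.
Cara's threshold: (29−19)/(29−8) = 10/21.
7/17 < 10/21, so Cara binds and δ* = 10/21.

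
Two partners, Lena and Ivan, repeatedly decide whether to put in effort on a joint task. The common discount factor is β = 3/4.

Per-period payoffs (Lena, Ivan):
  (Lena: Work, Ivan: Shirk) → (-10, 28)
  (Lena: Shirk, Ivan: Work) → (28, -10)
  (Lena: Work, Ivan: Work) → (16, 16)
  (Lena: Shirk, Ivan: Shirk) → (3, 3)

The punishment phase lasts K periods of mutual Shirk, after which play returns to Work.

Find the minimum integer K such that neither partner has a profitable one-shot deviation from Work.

Need Σ_{k=1}^{K} β^k ≥ (28−16)/(16−3) = 0.9231 at β = 3/4.
At K = 1 the sum is 0.7500 < 0.9231; at K = 2 it is 1.3125 ≥ 0.9231.
So the minimum punishment length is K = 2.

2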